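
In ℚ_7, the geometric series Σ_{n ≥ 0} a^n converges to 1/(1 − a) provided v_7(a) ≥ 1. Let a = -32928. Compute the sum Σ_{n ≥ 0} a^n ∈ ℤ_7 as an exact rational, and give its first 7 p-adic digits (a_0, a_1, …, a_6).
Σ a^n = 1/(1 − a) = 1/32929;  first 7 digits = (1, 0, 0, 2, 0, 5, 3)

v_7(a) = 3 ≥ 1, so the series converges in ℤ_7 to 1/(1 − a) = 1/(1 − (-32928)) = 1/32929. Expand this rational in ℤ_7: compute digits iteratively via d_i = x_i mod 7, x_{i+1} = (x_i − d_i)/7. The first 7 digits are (1, 0, 0, 2, 0, 5, 3).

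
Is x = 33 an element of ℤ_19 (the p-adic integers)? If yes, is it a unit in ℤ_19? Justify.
x ∈ ℤ_19^× (unit); v_19(x) = 0

ℤ_19 = {x ∈ ℚ_19 : v_19(x) ≥ 0} and ℤ_19^× = {x ∈ ℤ_19 : v_19(x) = 0}. Here v_19(33) = v_19(num) − v_19(den) = 0; compare against these criteria.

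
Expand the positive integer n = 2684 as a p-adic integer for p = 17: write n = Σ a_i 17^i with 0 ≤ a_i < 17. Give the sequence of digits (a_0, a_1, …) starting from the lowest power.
(a_0, a_1, …) = (15, 4, 9)

Repeated division by 17 gives the digits low-to-high: 2684 = 15 + 4·17^1 + 9·17^2. Digit sequence: (15, 4, 9).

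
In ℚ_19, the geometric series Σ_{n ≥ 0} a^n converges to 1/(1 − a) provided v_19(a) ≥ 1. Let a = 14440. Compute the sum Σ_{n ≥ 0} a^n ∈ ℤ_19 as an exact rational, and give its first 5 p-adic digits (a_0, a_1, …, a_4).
Σ a^n = 1/(1 − a) = -1/14439;  first 5 digits = (1, 0, 2, 2, 4)

v_19(a) = 2 ≥ 1, so the series converges in ℤ_19 to 1/(1 − a) = 1/(1 − 14440) = -1/14439. Expand this rational in ℤ_19: compute digits iteratively via d_i = x_i mod 19, x_{i+1} = (x_i − d_i)/19. The first 5 digits are (1, 0, 2, 2, 4).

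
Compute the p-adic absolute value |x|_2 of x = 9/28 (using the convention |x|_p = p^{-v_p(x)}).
|9/28|_2 = 4

Step 1 — compute v_2(x) by factoring powers of 2 out of the numerator and denominator: v_2(9/28) = -2. Step 2 — apply |x|_p = p^{-v_p(x)} = 2^{2} = 4.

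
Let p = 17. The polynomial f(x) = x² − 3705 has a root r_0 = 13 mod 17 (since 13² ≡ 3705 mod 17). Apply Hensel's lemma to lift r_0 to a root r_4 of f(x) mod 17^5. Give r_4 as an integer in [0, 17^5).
r_4 = 592021 (mod 1419857)

Hensel's recurrence: r_{i+1} = r_i − f(r_i)·(f′(r_i))^{-1} mod 17^{i+2}, with f′(x) = 2x. Iterate:
  r_0 = 13 (mod 17)
  r_1 = 149 (mod 289)
  r_2 = 2461 (mod 4913)
  r_3 = 7374 (mod 83521)
  r_4 = 592021 (mod 1419857)
Final: r_4 = 592021, and one checks f(r_4) ≡ 0 mod 17^5.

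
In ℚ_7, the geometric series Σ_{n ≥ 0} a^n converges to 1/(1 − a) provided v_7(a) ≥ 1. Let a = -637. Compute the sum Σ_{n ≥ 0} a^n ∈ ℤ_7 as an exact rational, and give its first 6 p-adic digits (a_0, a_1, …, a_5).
Σ a^n = 1/(1 − a) = 1/638;  first 6 digits = (1, 0, 1, 5, 0, 3)

v_7(a) = 2 ≥ 1, so the series converges in ℤ_7 to 1/(1 − a) = 1/(1 − (-637)) = 1/638. Expand this rational in ℤ_7: compute digits iteratively via d_i = x_i mod 7, x_{i+1} = (x_i − d_i)/7. The first 6 digits are (1, 0, 1, 5, 0, 3).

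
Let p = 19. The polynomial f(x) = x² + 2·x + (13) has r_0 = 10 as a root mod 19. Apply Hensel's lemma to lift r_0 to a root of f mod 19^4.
r_3 = 11277 (mod 130321)

Hensel: r_{i+1} = r_i − f(r_i)·(f′(r_i))^{-1} mod 19^{i+2}, f′(x) = 2x + 2. Iterate:
  r_0 = 10 (mod 19)
  r_1 = 86 (mod 361)
  r_2 = 4418 (mod 6859)
  r_3 = 11277 (mod 130321)
Final: r = 11277 satisfies f(r) ≡ 0 mod 19^4.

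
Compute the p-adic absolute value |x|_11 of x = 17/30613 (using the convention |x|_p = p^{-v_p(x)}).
|17/30613|_11 = 1331

Step 1 — compute v_11(x) by factoring powers of 11 out of the numerator and denominator: v_11(17/30613) = -3. Step 2 — apply |x|_p = p^{-v_p(x)} = 11^{3} = 1331.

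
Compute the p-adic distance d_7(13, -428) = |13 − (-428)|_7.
d_7(13, -428) = 1/49

Step 1 — x − y = 13 − (-428) = 441. Step 2 — v_7(441) = 2 (factor: 441 = (7^2 · 9); the sign does not affect v_p). Step 3 — |x − y|_7 = 7^{-2} = 1/49.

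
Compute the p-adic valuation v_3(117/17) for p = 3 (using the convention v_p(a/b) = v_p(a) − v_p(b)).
v_3(117/17) = 2

Factor powers of 3 from the numerator and denominator of the reduced fraction: 117 = 3^2 · 13 and 17 = 3^0 · 17. Apply v_p(a/b) = v_p(a) − v_p(b): v_3(117/17) = 2 − 0 = 2.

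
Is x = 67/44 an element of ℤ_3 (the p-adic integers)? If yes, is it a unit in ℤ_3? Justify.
x ∈ ℤ_3^× (unit); v_3(x) = 0

ℤ_3 = {x ∈ ℚ_3 : v_3(x) ≥ 0} and ℤ_3^× = {x ∈ ℤ_3 : v_3(x) = 0}. Here v_3(67/44) = v_3(num) − v_3(den) = 0; compare against these criteria.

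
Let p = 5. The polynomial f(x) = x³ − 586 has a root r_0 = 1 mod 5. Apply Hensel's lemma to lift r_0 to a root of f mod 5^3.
r_2 = 46 (mod 125)

Hensel: r_{i+1} = r_i − f(r_i)/f′(r_i) mod 5^{i+2}, where f′(x) = 3x². Iterate:
  r_0 = 1 (mod 5)
  r_1 = 21 (mod 25)
  r_2 = 46 (mod 125)
Final: r = 46 with f(r) ≡ 0 mod 5^3.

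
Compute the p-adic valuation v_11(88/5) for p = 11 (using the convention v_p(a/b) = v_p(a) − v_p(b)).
v_11(88/5) = 1

Factor powers of 11 from the numerator and denominator of the reduced fraction: 88 = 11^1 · 8 and 5 = 11^0 · 5. Apply v_p(a/b) = v_p(a) − v_p(b): v_11(88/5) = 1 − 0 = 1.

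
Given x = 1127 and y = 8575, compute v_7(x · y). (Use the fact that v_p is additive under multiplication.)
v_7(9664025) = 5

v_p(x) = 2 (factor: 1127 = 7^2 · 23); v_p(y) = 3 (factor: 8575 = 7^3 · 25). Additivity: v_p(xy) = v_p(x) + v_p(y) = 2 + 3 = 5. (Direct check: xy = 9664025 = 7^5 · (575).)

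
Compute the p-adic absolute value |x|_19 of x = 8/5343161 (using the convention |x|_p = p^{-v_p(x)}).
|8/5343161|_19 = 130321

Step 1 — compute v_19(x) by factoring powers of 19 out of the numerator and denominator: v_19(8/5343161) = -4. Step 2 — apply |x|_p = p^{-v_p(x)} = 19^{4} = 130321.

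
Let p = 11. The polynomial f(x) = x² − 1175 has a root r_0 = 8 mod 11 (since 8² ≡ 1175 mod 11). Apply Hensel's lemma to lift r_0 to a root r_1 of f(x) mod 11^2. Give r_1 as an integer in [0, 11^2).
r_1 = 85 (mod 121)

Hensel's recurrence: r_{i+1} = r_i − f(r_i)·(f′(r_i))^{-1} mod 11^{i+2}, with f′(x) = 2x. Iterate:
  r_0 = 8 (mod 11)
  r_1 = 85 (mod 121)
Final: r_1 = 85, and one checks f(r_1) ≡ 0 mod 11^2.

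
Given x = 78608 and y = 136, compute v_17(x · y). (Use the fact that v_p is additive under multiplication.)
v_17(10690688) = 4

v_p(x) = 3 (factor: 78608 = 17^3 · 16); v_p(y) = 1 (factor: 136 = 17^1 · 8). Additivity: v_p(xy) = v_p(x) + v_p(y) = 3 + 1 = 4. (Direct check: xy = 10690688 = 17^4 · (128).)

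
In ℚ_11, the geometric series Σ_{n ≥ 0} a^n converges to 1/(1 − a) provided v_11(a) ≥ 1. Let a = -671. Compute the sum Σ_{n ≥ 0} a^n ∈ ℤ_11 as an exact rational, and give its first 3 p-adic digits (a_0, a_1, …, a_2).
Σ a^n = 1/(1 − a) = 1/672;  first 3 digits = (1, 5, 8)

v_11(a) = 1 ≥ 1, so the series converges in ℤ_11 to 1/(1 − a) = 1/(1 − (-671)) = 1/672. Expand this rational in ℤ_11: compute digits iteratively via d_i = x_i mod 11, x_{i+1} = (x_i − d_i)/11. The first 3 digits are (1, 5, 8).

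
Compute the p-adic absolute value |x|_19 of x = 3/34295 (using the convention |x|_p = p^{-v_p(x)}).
|3/34295|_19 = 6859

Step 1 — compute v_19(x) by factoring powers of 19 out of the numerator and denominator: v_19(3/34295) = -3. Step 2 — apply |x|_p = p^{-v_p(x)} = 19^{3} = 6859.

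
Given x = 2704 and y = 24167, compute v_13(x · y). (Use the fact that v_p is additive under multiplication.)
v_13(65347568) = 5

v_p(x) = 2 (factor: 2704 = 13^2 · 16); v_p(y) = 3 (factor: 24167 = 13^3 · 11). Additivity: v_p(xy) = v_p(x) + v_p(y) = 2 + 3 = 5. (Direct check: xy = 65347568 = 13^5 · (176).)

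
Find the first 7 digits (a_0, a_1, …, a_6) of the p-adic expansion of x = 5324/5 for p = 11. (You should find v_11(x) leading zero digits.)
(a_0, …, a_6) = (0, 0, 0, 3, 2, 2, 2)

v_11(5324/5) = 3, so a_0 = ... = a_2 = 0. Factor out: x = 11^3 · u with u = 4/5 a unit in ℤ_11. Expand u iteratively via a_{v+i} = u_i mod 11, u_{i+1} = (u_i − a_{v+i})/11:
  u_0 = 4/5;  a_3 = 3;  u_1 = (u_0 − 3)/11 = -1/5
  u_1 = -1/5;  a_4 = 2;  u_2 = (u_1 − 2)/11 = -1/5
  u_2 = -1/5;  a_5 = 2;  u_3 = (u_2 − 2)/11 = -1/5
  u_3 = -1/5;  a_6 = 2;  u_4 = (u_3 − 2)/11 = -1/5
Digits: (0, 0, 0, 3, 2, 2, 2).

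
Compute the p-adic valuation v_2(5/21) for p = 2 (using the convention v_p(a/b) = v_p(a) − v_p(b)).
v_2(5/21) = 0

Factor powers of 2 from the numerator and denominator of the reduced fraction: 5 = 2^0 · 5 and 21 = 2^0 · 21. Apply v_p(a/b) = v_p(a) − v_p(b): v_2(5/21) = 0 − 0 = 0.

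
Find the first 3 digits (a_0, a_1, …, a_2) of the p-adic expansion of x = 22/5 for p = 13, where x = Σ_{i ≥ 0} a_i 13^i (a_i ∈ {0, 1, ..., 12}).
(a_0, …, a_2) = (7, 5, 10)

v_13(22/5) = 0 (numerator and denominator both coprime to 13), so x ∈ ℤ_13^×. Compute digits iteratively via a_i = x_i mod 13, x_{i+1} = (x_i − a_i)/13, with x_0 = x:
  x_0 = 22/5;  a_0 = 7;  x_1 = (x_0 − 7)/13 = -1/5
  x_1 = -1/5;  a_1 = 5;  x_2 = (x_1 − 5)/13 = -2/5
  x_2 = -2/5;  a_2 = 10;  x_3 = (x_2 − 10)/13 = -4/5
Digits: (7, 5, 10).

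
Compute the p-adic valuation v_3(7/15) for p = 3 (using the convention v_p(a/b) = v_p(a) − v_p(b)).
v_3(7/15) = -1

Factor powers of 3 from the numerator and denominator of the reduced fraction: 7 = 3^0 · 7 and 15 = 3^1 · 5. Apply v_p(a/b) = v_p(a) − v_p(b): v_3(7/15) = 0 − 1 = -1.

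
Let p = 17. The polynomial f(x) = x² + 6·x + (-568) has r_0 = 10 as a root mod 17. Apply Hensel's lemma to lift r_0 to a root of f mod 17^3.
r_2 = 3138 (mod 4913)

Hensel: r_{i+1} = r_i − f(r_i)·(f′(r_i))^{-1} mod 17^{i+2}, f′(x) = 2x + 6. Iterate:
  r_0 = 10 (mod 17)
  r_1 = 248 (mod 289)
  r_2 = 3138 (mod 4913)
Final: r = 3138 satisfies f(r) ≡ 0 mod 17^3.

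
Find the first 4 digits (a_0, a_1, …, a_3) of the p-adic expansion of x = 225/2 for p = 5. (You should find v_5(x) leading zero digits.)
(a_0, …, a_3) = (0, 0, 2, 3)

v_5(225/2) = 2, so a_0 = ... = a_1 = 0. Factor out: x = 5^2 · u with u = 9/2 a unit in ℤ_5. Expand u iteratively via a_{v+i} = u_i mod 5, u_{i+1} = (u_i − a_{v+i})/5:
  u_0 = 9/2;  a_2 = 2;  u_1 = (u_0 − 2)/5 = 1/2
  u_1 = 1/2;  a_3 = 3;  u_2 = (u_1 − 3)/5 = -1/2
Digits: (0, 0, 2, 3).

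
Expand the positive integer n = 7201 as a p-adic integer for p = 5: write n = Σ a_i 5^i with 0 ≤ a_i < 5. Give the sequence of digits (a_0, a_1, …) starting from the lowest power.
(a_0, a_1, …) = (1, 0, 3, 2, 1, 2)

Repeated division by 5 gives the digits low-to-high: 7201 = 1 + 3·5^2 + 2·5^3 + 1·5^4 + 2·5^5. Digit sequence: (1, 0, 3, 2, 1, 2).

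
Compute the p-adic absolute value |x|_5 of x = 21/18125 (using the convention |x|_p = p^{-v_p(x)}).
|21/18125|_5 = 625

Step 1 — compute v_5(x) by factoring powers of 5 out of the numerator and denominator: v_5(21/18125) = -4. Step 2 — apply |x|_p = p^{-v_p(x)} = 5^{4} = 625.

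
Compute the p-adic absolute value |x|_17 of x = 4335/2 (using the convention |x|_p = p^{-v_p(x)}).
|4335/2|_17 = 1/289

Step 1 — compute v_17(x) by factoring powers of 17 out of the numerator and denominator: v_17(4335/2) = 2. Step 2 — apply |x|_p = p^{-v_p(x)} = 17^{-2} = 1/289.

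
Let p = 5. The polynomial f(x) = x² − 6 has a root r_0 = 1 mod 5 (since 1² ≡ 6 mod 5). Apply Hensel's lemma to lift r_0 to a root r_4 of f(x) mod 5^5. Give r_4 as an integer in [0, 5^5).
r_4 = 1766 (mod 3125)

Hensel's recurrence: r_{i+1} = r_i − f(r_i)·(f′(r_i))^{-1} mod 5^{i+2}, with f′(x) = 2x. Iterate:
  r_0 = 1 (mod 5)
  r_1 = 16 (mod 25)
  r_2 = 16 (mod 125)
  r_3 = 516 (mod 625)
  r_4 = 1766 (mod 3125)
Final: r_4 = 1766, and one checks f(r_4) ≡ 0 mod 5^5.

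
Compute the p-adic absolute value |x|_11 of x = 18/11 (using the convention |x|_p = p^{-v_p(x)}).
|18/11|_11 = 11

Step 1 — compute v_11(x) by factoring powers of 11 out of the numerator and denominator: v_11(18/11) = -1. Step 2 — apply |x|_p = p^{-v_p(x)} = 11^{1} = 11.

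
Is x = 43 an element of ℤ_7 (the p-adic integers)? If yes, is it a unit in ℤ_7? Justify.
x ∈ ℤ_7^× (unit); v_7(x) = 0

ℤ_7 = {x ∈ ℚ_7 : v_7(x) ≥ 0} and ℤ_7^× = {x ∈ ℤ_7 : v_7(x) = 0}. Here v_7(43) = v_7(num) − v_7(den) = 0; compare against these criteria.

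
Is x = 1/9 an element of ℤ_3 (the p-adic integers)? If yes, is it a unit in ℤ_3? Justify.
x ∉ ℤ_3 (v_3(x) = -2 < 0)

ℤ_3 = {x ∈ ℚ_3 : v_3(x) ≥ 0} and ℤ_3^× = {x ∈ ℤ_3 : v_3(x) = 0}. Here v_3(1/9) = v_3(num) − v_3(den) = -2; compare against these criteria.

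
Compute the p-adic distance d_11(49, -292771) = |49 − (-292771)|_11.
d_11(49, -292771) = 1/14641

Step 1 — x − y = 49 − (-292771) = 292820. Step 2 — v_11(292820) = 4 (factor: 292820 = (11^4 · 20); the sign does not affect v_p). Step 3 — |x − y|_11 = 11^{-4} = 1/14641.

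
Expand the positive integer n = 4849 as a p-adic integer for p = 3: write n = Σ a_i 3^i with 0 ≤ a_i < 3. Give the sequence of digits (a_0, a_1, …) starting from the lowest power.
(a_0, a_1, …) = (1, 2, 1, 2, 2, 1, 0, 2)

Repeated division by 3 gives the digits low-to-high: 4849 = 1 + 2·3^1 + 1·3^2 + 2·3^3 + 2·3^4 + 1·3^5 + 2·3^7. Digit sequence: (1, 2, 1, 2, 2, 1, 0, 2).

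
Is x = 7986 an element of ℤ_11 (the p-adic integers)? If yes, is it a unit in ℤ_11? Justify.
x ∈ ℤ_11 but not a unit; v_11(x) = 3 > 0

ℤ_11 = {x ∈ ℚ_11 : v_11(x) ≥ 0} and ℤ_11^× = {x ∈ ℤ_11 : v_11(x) = 0}. Here v_11(7986) = v_11(num) − v_11(den) = 3; compare against these criteria.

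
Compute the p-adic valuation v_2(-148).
v_2(-148) = 2

v_2(n) is the largest exponent k such that 2^k divides n. Factor out: -148 = -2^2 · 37. (Sign doesn't affect v_p.) So v_2(-148) = 2.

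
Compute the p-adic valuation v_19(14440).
v_19(14440) = 2

v_19(n) is the largest exponent k such that 19^k divides n. Factor out: 14440 = 19^2 · 40. (Sign doesn't affect v_p.) So v_19(14440) = 2.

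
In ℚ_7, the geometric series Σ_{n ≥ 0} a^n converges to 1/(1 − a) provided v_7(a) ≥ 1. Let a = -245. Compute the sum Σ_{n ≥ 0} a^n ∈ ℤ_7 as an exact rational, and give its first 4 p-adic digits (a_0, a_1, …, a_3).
Σ a^n = 1/(1 − a) = 1/246;  first 4 digits = (1, 0, 2, 6)

v_7(a) = 2 ≥ 1, so the series converges in ℤ_7 to 1/(1 − a) = 1/(1 − (-245)) = 1/246. Expand this rational in ℤ_7: compute digits iteratively via d_i = x_i mod 7, x_{i+1} = (x_i − d_i)/7. The first 4 digits are (1, 0, 2, 6).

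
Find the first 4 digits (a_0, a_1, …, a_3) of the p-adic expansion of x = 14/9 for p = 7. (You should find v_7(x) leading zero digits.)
(a_0, …, a_3) = (0, 1, 3, 5)

v_7(14/9) = 1, so a_0 = ... = a_0 = 0. Factor out: x = 7^1 · u with u = 2/9 a unit in ℤ_7. Expand u iteratively via a_{v+i} = u_i mod 7, u_{i+1} = (u_i − a_{v+i})/7:
  u_0 = 2/9;  a_1 = 1;  u_1 = (u_0 − 1)/7 = -1/9
  u_1 = -1/9;  a_2 = 3;  u_2 = (u_1 − 3)/7 = -4/9
  u_2 = -4/9;  a_3 = 5;  u_3 = (u_2 − 5)/7 = -7/9
Digits: (0, 1, 3, 5).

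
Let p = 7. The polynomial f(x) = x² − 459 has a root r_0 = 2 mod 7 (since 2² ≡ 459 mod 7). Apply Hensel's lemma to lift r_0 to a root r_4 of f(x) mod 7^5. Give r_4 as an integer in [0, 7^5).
r_4 = 8066 (mod 16807)

Hensel's recurrence: r_{i+1} = r_i − f(r_i)·(f′(r_i))^{-1} mod 7^{i+2}, with f′(x) = 2x. Iterate:
  r_0 = 2 (mod 7)
  r_1 = 30 (mod 49)
  r_2 = 177 (mod 343)
  r_3 = 863 (mod 2401)
  r_4 = 8066 (mod 16807)
Final: r_4 = 8066, and one checks f(r_4) ≡ 0 mod 7^5.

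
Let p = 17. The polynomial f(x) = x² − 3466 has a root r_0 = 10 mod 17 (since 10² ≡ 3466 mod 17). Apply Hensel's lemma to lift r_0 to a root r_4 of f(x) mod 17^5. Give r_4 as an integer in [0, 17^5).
r_4 = 1353652 (mod 1419857)

Hensel's recurrence: r_{i+1} = r_i − f(r_i)·(f′(r_i))^{-1} mod 17^{i+2}, with f′(x) = 2x. Iterate:
  r_0 = 10 (mod 17)
  r_1 = 265 (mod 289)
  r_2 = 2577 (mod 4913)
  r_3 = 17316 (mod 83521)
  r_4 = 1353652 (mod 1419857)
Final: r_4 = 1353652, and one checks f(r_4) ≡ 0 mod 17^5.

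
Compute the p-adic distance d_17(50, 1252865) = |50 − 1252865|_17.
d_17(50, 1252865) = 1/83521

Step 1 — x − y = 50 − 1252865 = -1252815. Step 2 — v_17(-1252815) = 4 (factor: -1252815 = −(17^4 · 15); the sign does not affect v_p). Step 3 — |x − y|_17 = 17^{-4} = 1/83521.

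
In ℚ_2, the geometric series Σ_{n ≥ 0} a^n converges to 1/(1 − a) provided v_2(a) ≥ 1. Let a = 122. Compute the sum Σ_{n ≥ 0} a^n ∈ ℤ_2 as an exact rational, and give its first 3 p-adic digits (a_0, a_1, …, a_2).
Σ a^n = 1/(1 − a) = -1/121;  first 3 digits = (1, 1, 1)

v_2(a) = 1 ≥ 1, so the series converges in ℤ_2 to 1/(1 − a) = 1/(1 − 122) = -1/121. Expand this rational in ℤ_2: compute digits iteratively via d_i = x_i mod 2, x_{i+1} = (x_i − d_i)/2. The first 3 digits are (1, 1, 1).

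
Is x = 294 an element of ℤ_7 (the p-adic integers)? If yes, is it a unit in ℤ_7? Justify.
x ∈ ℤ_7 but not a unit; v_7(x) = 2 > 0

ℤ_7 = {x ∈ ℚ_7 : v_7(x) ≥ 0} and ℤ_7^× = {x ∈ ℤ_7 : v_7(x) = 0}. Here v_7(294) = v_7(num) − v_7(den) = 2; compare against these criteria.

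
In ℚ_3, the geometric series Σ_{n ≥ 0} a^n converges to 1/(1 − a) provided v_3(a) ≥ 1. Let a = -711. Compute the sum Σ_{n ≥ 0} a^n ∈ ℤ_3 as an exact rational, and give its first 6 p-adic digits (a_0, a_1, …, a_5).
Σ a^n = 1/(1 − a) = 1/712;  first 6 digits = (1, 0, 2, 0, 1, 1)

v_3(a) = 2 ≥ 1, so the series converges in ℤ_3 to 1/(1 − a) = 1/(1 − (-711)) = 1/712. Expand this rational in ℤ_3: compute digits iteratively via d_i = x_i mod 3, x_{i+1} = (x_i − d_i)/3. The first 6 digits are (1, 0, 2, 0, 1, 1).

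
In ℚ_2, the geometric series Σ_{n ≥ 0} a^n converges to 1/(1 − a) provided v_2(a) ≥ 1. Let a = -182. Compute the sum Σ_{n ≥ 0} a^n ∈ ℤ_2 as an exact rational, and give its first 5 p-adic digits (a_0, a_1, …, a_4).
Σ a^n = 1/(1 − a) = 1/183;  first 5 digits = (1, 1, 1, 0, 0)

v_2(a) = 1 ≥ 1, so the series converges in ℤ_2 to 1/(1 − a) = 1/(1 − (-182)) = 1/183. Expand this rational in ℤ_2: compute digits iteratively via d_i = x_i mod 2, x_{i+1} = (x_i − d_i)/2. The first 5 digits are (1, 1, 1, 0, 0).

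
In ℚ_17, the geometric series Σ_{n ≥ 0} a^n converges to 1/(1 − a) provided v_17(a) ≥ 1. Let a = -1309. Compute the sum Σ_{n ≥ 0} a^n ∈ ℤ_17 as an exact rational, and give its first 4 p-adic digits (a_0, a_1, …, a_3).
Σ a^n = 1/(1 − a) = 1/1310;  first 4 digits = (1, 8, 8, 10)

v_17(a) = 1 ≥ 1, so the series converges in ℤ_17 to 1/(1 − a) = 1/(1 − (-1309)) = 1/1310. Expand this rational in ℤ_17: compute digits iteratively via d_i = x_i mod 17, x_{i+1} = (x_i − d_i)/17. The first 4 digits are (1, 8, 8, 10).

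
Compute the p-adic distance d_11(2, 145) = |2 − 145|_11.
d_11(2, 145) = 1/11

Step 1 — x − y = 2 − 145 = -143. Step 2 — v_11(-143) = 1 (factor: -143 = −(11^1 · 13); the sign does not affect v_p). Step 3 — |x − y|_11 = 11^{-1} = 1/11.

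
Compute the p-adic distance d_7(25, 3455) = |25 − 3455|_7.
d_7(25, 3455) = 1/343

Step 1 — x − y = 25 − 3455 = -3430. Step 2 — v_7(-3430) = 3 (factor: -3430 = −(7^3 · 10); the sign does not affect v_p). Step 3 — |x − y|_7 = 7^{-3} = 1/343.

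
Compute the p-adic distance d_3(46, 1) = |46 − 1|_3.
d_3(46, 1) = 1/9

Step 1 — x − y = 46 − 1 = 45. Step 2 — v_3(45) = 2 (factor: 45 = (3^2 · 5); the sign does not affect v_p). Step 3 — |x − y|_3 = 3^{-2} = 1/9.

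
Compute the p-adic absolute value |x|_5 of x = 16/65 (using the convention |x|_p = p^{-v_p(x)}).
|16/65|_5 = 5

Step 1 — compute v_5(x) by factoring powers of 5 out of the numerator and denominator: v_5(16/65) = -1. Step 2 — apply |x|_p = p^{-v_p(x)} = 5^{1} = 5.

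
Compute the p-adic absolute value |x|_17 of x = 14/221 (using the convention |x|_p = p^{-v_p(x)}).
|14/221|_17 = 17

Step 1 — compute v_17(x) by factoring powers of 17 out of the numerator and denominator: v_17(14/221) = -1. Step 2 — apply |x|_p = p^{-v_p(x)} = 17^{1} = 17.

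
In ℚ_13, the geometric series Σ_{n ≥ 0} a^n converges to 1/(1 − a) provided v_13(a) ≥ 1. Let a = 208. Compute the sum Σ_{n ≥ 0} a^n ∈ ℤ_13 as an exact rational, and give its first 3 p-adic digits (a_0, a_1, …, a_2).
Σ a^n = 1/(1 − a) = -1/207;  first 3 digits = (1, 3, 10)

v_13(a) = 1 ≥ 1, so the series converges in ℤ_13 to 1/(1 − a) = 1/(1 − 208) = -1/207. Expand this rational in ℤ_13: compute digits iteratively via d_i = x_i mod 13, x_{i+1} = (x_i − d_i)/13. The first 3 digits are (1, 3, 10).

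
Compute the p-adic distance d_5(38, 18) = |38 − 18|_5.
d_5(38, 18) = 1/5

Step 1 — x − y = 38 − 18 = 20. Step 2 — v_5(20) = 1 (factor: 20 = (5^1 · 4); the sign does not affect v_p). Step 3 — |x − y|_5 = 5^{-1} = 1/5.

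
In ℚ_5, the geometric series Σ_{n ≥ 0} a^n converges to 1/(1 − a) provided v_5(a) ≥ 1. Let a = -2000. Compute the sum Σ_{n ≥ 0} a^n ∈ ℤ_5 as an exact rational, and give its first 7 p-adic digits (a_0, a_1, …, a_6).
Σ a^n = 1/(1 − a) = 1/2001;  first 7 digits = (1, 0, 0, 4, 1, 4, 0)

v_5(a) = 3 ≥ 1, so the series converges in ℤ_5 to 1/(1 − a) = 1/(1 − (-2000)) = 1/2001. Expand this rational in ℤ_5: compute digits iteratively via d_i = x_i mod 5, x_{i+1} = (x_i − d_i)/5. The first 7 digits are (1, 0, 0, 4, 1, 4, 0).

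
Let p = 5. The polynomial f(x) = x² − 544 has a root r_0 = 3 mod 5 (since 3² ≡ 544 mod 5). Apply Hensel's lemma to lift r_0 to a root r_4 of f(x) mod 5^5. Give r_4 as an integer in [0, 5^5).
r_4 = 388 (mod 3125)

Hensel's recurrence: r_{i+1} = r_i − f(r_i)·(f′(r_i))^{-1} mod 5^{i+2}, with f′(x) = 2x. Iterate:
  r_0 = 3 (mod 5)
  r_1 = 13 (mod 25)
  r_2 = 13 (mod 125)
  r_3 = 388 (mod 625)
  r_4 = 388 (mod 3125)
Final: r_4 = 388, and one checks f(r_4) ≡ 0 mod 5^5.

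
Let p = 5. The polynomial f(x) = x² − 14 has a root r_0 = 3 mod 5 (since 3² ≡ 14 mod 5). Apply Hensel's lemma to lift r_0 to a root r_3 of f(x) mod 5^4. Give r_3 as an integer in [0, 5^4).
r_3 = 83 (mod 625)

Hensel's recurrence: r_{i+1} = r_i − f(r_i)·(f′(r_i))^{-1} mod 5^{i+2}, with f′(x) = 2x. Iterate:
  r_0 = 3 (mod 5)
  r_1 = 8 (mod 25)
  r_2 = 83 (mod 125)
  r_3 = 83 (mod 625)
Final: r_3 = 83, and one checks f(r_3) ≡ 0 mod 5^4.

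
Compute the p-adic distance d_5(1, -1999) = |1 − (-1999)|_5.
d_5(1, -1999) = 1/125

Step 1 — x − y = 1 − (-1999) = 2000. Step 2 — v_5(2000) = 3 (factor: 2000 = (5^3 · 16); the sign does not affect v_p). Step 3 — |x − y|_5 = 5^{-3} = 1/125.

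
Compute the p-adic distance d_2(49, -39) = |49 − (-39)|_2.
d_2(49, -39) = 1/8

Step 1 — x − y = 49 − (-39) = 88. Step 2 — v_2(88) = 3 (factor: 88 = (2^3 · 11); the sign does not affect v_p). Step 3 — |x − y|_2 = 2^{-3} = 1/8.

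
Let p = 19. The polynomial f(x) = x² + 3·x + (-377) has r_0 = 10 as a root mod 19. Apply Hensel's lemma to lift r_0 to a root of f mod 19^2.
r_1 = 162 (mod 361)

Hensel: r_{i+1} = r_i − f(r_i)·(f′(r_i))^{-1} mod 19^{i+2}, f′(x) = 2x + 3. Iterate:
  r_0 = 10 (mod 19)
  r_1 = 162 (mod 361)
Final: r = 162 satisfies f(r) ≡ 0 mod 19^2.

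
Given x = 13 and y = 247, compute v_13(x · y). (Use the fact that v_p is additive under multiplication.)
v_13(3211) = 2

v_p(x) = 1 (factor: 13 = 13^1 · 1); v_p(y) = 1 (factor: 247 = 13^1 · 19). Additivity: v_p(xy) = v_p(x) + v_p(y) = 1 + 1 = 2. (Direct check: xy = 3211 = 13^2 · (19).)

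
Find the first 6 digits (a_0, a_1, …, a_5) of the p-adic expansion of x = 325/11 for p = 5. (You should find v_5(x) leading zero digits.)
(a_0, …, a_5) = (0, 0, 3, 1, 2, 0)

v_5(325/11) = 2, so a_0 = ... = a_1 = 0. Factor out: x = 5^2 · u with u = 13/11 a unit in ℤ_5. Expand u iteratively via a_{v+i} = u_i mod 5, u_{i+1} = (u_i − a_{v+i})/5:
  u_0 = 13/11;  a_2 = 3;  u_1 = (u_0 − 3)/5 = -4/11
  u_1 = -4/11;  a_3 = 1;  u_2 = (u_1 − 1)/5 = -3/11
  u_2 = -3/11;  a_4 = 2;  u_3 = (u_2 − 2)/5 = -5/11
  u_3 = -5/11;  a_5 = 0;  u_4 = (u_3 − 0)/5 = -1/11
Digits: (0, 0, 3, 1, 2, 0).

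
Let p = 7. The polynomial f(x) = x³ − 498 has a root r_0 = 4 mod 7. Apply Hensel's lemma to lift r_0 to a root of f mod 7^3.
r_2 = 158 (mod 343)

Hensel: r_{i+1} = r_i − f(r_i)/f′(r_i) mod 7^{i+2}, where f′(x) = 3x². Iterate:
  r_0 = 4 (mod 7)
  r_1 = 11 (mod 49)
  r_2 = 158 (mod 343)
Final: r = 158 with f(r) ≡ 0 mod 7^3.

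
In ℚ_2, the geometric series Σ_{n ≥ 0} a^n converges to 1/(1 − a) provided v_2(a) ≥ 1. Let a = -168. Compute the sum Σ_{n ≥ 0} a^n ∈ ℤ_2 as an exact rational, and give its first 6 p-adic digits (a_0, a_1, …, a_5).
Σ a^n = 1/(1 − a) = 1/169;  first 6 digits = (1, 0, 0, 1, 1, 0)

v_2(a) = 3 ≥ 1, so the series converges in ℤ_2 to 1/(1 − a) = 1/(1 − (-168)) = 1/169. Expand this rational in ℤ_2: compute digits iteratively via d_i = x_i mod 2, x_{i+1} = (x_i − d_i)/2. The first 6 digits are (1, 0, 0, 1, 1, 0).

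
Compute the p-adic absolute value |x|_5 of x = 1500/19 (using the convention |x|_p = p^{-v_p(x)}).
|1500/19|_5 = 1/125

Step 1 — compute v_5(x) by factoring powers of 5 out of the numerator and denominator: v_5(1500/19) = 3. Step 2 — apply |x|_p = p^{-v_p(x)} = 5^{-3} = 1/125.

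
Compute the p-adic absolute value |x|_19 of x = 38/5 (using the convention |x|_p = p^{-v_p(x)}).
|38/5|_19 = 1/19

Step 1 — compute v_19(x) by factoring powers of 19 out of the numerator and denominator: v_19(38/5) = 1. Step 2 — apply |x|_p = p^{-v_p(x)} = 19^{-1} = 1/19.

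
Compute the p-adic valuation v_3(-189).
v_3(-189) = 3

v_3(n) is the largest exponent k such that 3^k divides n. Factor out: -189 = -3^3 · 7. (Sign doesn't affect v_p.) So v_3(-189) = 3.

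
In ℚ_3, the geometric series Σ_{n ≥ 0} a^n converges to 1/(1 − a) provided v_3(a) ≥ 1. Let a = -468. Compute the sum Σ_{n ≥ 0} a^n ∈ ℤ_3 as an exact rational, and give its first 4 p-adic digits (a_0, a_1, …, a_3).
Σ a^n = 1/(1 − a) = 1/469;  first 4 digits = (1, 0, 2, 0)

v_3(a) = 2 ≥ 1, so the series converges in ℤ_3 to 1/(1 − a) = 1/(1 − (-468)) = 1/469. Expand this rational in ℤ_3: compute digits iteratively via d_i = x_i mod 3, x_{i+1} = (x_i − d_i)/3. The first 4 digits are (1, 0, 2, 0).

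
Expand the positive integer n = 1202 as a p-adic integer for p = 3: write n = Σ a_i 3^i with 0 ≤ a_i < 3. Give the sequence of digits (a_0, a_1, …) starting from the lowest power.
(a_0, a_1, …) = (2, 1, 1, 2, 2, 1, 1)

Repeated division by 3 gives the digits low-to-high: 1202 = 2 + 1·3^1 + 1·3^2 + 2·3^3 + 2·3^4 + 1·3^5 + 1·3^6. Digit sequence: (2, 1, 1, 2, 2, 1, 1).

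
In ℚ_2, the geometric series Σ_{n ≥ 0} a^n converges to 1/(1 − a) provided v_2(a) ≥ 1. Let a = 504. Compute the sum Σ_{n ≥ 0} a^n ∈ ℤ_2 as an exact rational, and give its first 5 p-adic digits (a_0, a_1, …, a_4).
Σ a^n = 1/(1 − a) = -1/503;  first 5 digits = (1, 0, 0, 1, 1)

v_2(a) = 3 ≥ 1, so the series converges in ℤ_2 to 1/(1 − a) = 1/(1 − 504) = -1/503. Expand this rational in ℤ_2: compute digits iteratively via d_i = x_i mod 2, x_{i+1} = (x_i − d_i)/2. The first 5 digits are (1, 0, 0, 1, 1).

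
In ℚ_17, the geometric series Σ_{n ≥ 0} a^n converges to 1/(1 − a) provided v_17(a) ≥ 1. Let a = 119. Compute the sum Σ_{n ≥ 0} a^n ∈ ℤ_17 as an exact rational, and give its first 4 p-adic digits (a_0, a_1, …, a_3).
Σ a^n = 1/(1 − a) = -1/118;  first 4 digits = (1, 7, 15, 5)

v_17(a) = 1 ≥ 1, so the series converges in ℤ_17 to 1/(1 − a) = 1/(1 − 119) = -1/118. Expand this rational in ℤ_17: compute digits iteratively via d_i = x_i mod 17, x_{i+1} = (x_i − d_i)/17. The first 4 digits are (1, 7, 15, 5).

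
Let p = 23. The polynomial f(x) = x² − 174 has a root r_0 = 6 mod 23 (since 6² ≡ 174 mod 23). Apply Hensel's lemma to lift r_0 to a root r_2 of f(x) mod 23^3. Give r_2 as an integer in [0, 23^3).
r_2 = 11920 (mod 12167)

Hensel's recurrence: r_{i+1} = r_i − f(r_i)·(f′(r_i))^{-1} mod 23^{i+2}, with f′(x) = 2x. Iterate:
  r_0 = 6 (mod 23)
  r_1 = 282 (mod 529)
  r_2 = 11920 (mod 12167)
Final: r_2 = 11920, and one checks f(r_2) ≡ 0 mod 23^3.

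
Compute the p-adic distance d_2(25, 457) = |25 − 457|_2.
d_2(25, 457) = 1/16

Step 1 — x − y = 25 − 457 = -432. Step 2 — v_2(-432) = 4 (factor: -432 = −(2^4 · 27); the sign does not affect v_p). Step 3 — |x − y|_2 = 2^{-4} = 1/16.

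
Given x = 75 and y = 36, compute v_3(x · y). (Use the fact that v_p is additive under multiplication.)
v_3(2700) = 3

v_p(x) = 1 (factor: 75 = 3^1 · 25); v_p(y) = 2 (factor: 36 = 3^2 · 4). Additivity: v_p(xy) = v_p(x) + v_p(y) = 1 + 2 = 3. (Direct check: xy = 2700 = 3^3 · (100).)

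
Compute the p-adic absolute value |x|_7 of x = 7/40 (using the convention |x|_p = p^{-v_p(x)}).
|7/40|_7 = 1/7

Step 1 — compute v_7(x) by factoring powers of 7 out of the numerator and denominator: v_7(7/40) = 1. Step 2 — apply |x|_p = p^{-v_p(x)} = 7^{-1} = 1/7.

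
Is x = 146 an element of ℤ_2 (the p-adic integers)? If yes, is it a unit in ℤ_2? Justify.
x ∈ ℤ_2 but not a unit; v_2(x) = 1 > 0

ℤ_2 = {x ∈ ℚ_2 : v_2(x) ≥ 0} and ℤ_2^× = {x ∈ ℤ_2 : v_2(x) = 0}. Here v_2(146) = v_2(num) − v_2(den) = 1; compare against these criteria.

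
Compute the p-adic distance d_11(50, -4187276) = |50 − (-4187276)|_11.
d_11(50, -4187276) = 1/161051

Step 1 — x − y = 50 − (-4187276) = 4187326. Step 2 — v_11(4187326) = 5 (factor: 4187326 = (11^5 · 26); the sign does not affect v_p). Step 3 — |x − y|_11 = 11^{-5} = 1/161051.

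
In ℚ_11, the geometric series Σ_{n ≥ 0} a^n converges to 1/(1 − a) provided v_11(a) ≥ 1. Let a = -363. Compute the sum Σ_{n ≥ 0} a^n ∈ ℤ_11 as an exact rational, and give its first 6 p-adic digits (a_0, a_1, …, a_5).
Σ a^n = 1/(1 − a) = 1/364;  first 6 digits = (1, 0, 8, 10, 8, 0)

v_11(a) = 2 ≥ 1, so the series converges in ℤ_11 to 1/(1 − a) = 1/(1 − (-363)) = 1/364. Expand this rational in ℤ_11: compute digits iteratively via d_i = x_i mod 11, x_{i+1} = (x_i − d_i)/11. The first 6 digits are (1, 0, 8, 10, 8, 0).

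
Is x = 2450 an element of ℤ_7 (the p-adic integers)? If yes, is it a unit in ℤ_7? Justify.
x ∈ ℤ_7 but not a unit; v_7(x) = 2 > 0

ℤ_7 = {x ∈ ℚ_7 : v_7(x) ≥ 0} and ℤ_7^× = {x ∈ ℤ_7 : v_7(x) = 0}. Here v_7(2450) = v_7(num) − v_7(den) = 2; compare against these criteria.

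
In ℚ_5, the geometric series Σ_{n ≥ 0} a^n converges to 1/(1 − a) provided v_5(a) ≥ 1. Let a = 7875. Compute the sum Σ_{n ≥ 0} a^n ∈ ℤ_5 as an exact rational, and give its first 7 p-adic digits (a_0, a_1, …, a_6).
Σ a^n = 1/(1 − a) = -1/7874;  first 7 digits = (1, 0, 0, 3, 2, 2, 4)

v_5(a) = 3 ≥ 1, so the series converges in ℤ_5 to 1/(1 − a) = 1/(1 − 7875) = -1/7874. Expand this rational in ℤ_5: compute digits iteratively via d_i = x_i mod 5, x_{i+1} = (x_i − d_i)/5. The first 7 digits are (1, 0, 0, 3, 2, 2, 4).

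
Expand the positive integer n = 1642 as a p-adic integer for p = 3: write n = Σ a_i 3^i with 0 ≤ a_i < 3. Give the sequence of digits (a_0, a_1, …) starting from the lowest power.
(a_0, a_1, …) = (1, 1, 2, 0, 2, 0, 2)

Repeated division by 3 gives the digits low-to-high: 1642 = 1 + 1·3^1 + 2·3^2 + 2·3^4 + 2·3^6. Digit sequence: (1, 1, 2, 0, 2, 0, 2).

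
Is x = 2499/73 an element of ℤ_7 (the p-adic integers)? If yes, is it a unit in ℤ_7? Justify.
x ∈ ℤ_7 but not a unit; v_7(x) = 2 > 0

ℤ_7 = {x ∈ ℚ_7 : v_7(x) ≥ 0} and ℤ_7^× = {x ∈ ℤ_7 : v_7(x) = 0}. Here v_7(2499/73) = v_7(num) − v_7(den) = 2; compare against these criteria.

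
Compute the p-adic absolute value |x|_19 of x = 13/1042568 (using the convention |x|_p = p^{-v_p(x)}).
|13/1042568|_19 = 130321

Step 1 — compute v_19(x) by factoring powers of 19 out of the numerator and denominator: v_19(13/1042568) = -4. Step 2 — apply |x|_p = p^{-v_p(x)} = 19^{4} = 130321.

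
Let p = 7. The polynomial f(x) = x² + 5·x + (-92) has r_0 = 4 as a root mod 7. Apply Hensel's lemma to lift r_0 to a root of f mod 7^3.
r_2 = 242 (mod 343)

Hensel: r_{i+1} = r_i − f(r_i)·(f′(r_i))^{-1} mod 7^{i+2}, f′(x) = 2x + 5. Iterate:
  r_0 = 4 (mod 7)
  r_1 = 46 (mod 49)
  r_2 = 242 (mod 343)
Final: r = 242 satisfies f(r) ≡ 0 mod 7^3.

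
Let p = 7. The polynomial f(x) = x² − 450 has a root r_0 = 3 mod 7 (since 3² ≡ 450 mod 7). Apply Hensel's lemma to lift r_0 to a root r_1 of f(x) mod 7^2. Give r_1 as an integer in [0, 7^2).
r_1 = 3 (mod 49)

Hensel's recurrence: r_{i+1} = r_i − f(r_i)·(f′(r_i))^{-1} mod 7^{i+2}, with f′(x) = 2x. Iterate:
  r_0 = 3 (mod 7)
  r_1 = 3 (mod 49)
Final: r_1 = 3, and one checks f(r_1) ≡ 0 mod 7^2.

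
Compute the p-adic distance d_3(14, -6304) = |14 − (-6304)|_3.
d_3(14, -6304) = 1/243

Step 1 — x − y = 14 − (-6304) = 6318. Step 2 — v_3(6318) = 5 (factor: 6318 = (3^5 · 26); the sign does not affect v_p). Step 3 — |x − y|_3 = 3^{-5} = 1/243.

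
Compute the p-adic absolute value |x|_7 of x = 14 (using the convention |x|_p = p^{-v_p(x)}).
|14|_7 = 1/7

Step 1 — compute v_7(x) by factoring powers of 7 out of the numerator and denominator: v_7(14) = 1. Step 2 — apply |x|_p = p^{-v_p(x)} = 7^{-1} = 1/7.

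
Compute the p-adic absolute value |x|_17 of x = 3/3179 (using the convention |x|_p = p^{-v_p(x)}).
|3/3179|_17 = 289

Step 1 — compute v_17(x) by factoring powers of 17 out of the numerator and denominator: v_17(3/3179) = -2. Step 2 — apply |x|_p = p^{-v_p(x)} = 17^{2} = 289.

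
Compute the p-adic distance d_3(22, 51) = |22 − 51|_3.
d_3(22, 51) = 1

Step 1 — x − y = 22 − 51 = -29. Step 2 — v_3(-29) = 0 (factor: -29 = −(3^0 · 29); the sign does not affect v_p). Step 3 — |x − y|_3 = 3^{0} = 1.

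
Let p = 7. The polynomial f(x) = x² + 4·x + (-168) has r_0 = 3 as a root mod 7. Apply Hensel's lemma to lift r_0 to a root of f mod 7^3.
r_2 = 52 (mod 343)

Hensel: r_{i+1} = r_i − f(r_i)·(f′(r_i))^{-1} mod 7^{i+2}, f′(x) = 2x + 4. Iterate:
  r_0 = 3 (mod 7)
  r_1 = 3 (mod 49)
  r_2 = 52 (mod 343)
Final: r = 52 satisfies f(r) ≡ 0 mod 7^3.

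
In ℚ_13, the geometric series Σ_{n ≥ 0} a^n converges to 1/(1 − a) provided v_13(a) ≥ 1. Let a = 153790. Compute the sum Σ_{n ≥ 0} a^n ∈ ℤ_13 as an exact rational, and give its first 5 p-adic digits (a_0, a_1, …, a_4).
Σ a^n = 1/(1 − a) = -1/153789;  first 5 digits = (1, 0, 0, 5, 5)

v_13(a) = 3 ≥ 1, so the series converges in ℤ_13 to 1/(1 − a) = 1/(1 − 153790) = -1/153789. Expand this rational in ℤ_13: compute digits iteratively via d_i = x_i mod 13, x_{i+1} = (x_i − d_i)/13. The first 5 digits are (1, 0, 0, 5, 5).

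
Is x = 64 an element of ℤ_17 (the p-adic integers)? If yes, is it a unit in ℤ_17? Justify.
x ∈ ℤ_17^× (unit); v_17(x) = 0

ℤ_17 = {x ∈ ℚ_17 : v_17(x) ≥ 0} and ℤ_17^× = {x ∈ ℤ_17 : v_17(x) = 0}. Here v_17(64) = v_17(num) − v_17(den) = 0; compare against these criteria.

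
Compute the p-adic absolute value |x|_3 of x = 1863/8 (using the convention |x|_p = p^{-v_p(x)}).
|1863/8|_3 = 1/81

Step 1 — compute v_3(x) by factoring powers of 3 out of the numerator and denominator: v_3(1863/8) = 4. Step 2 — apply |x|_p = p^{-v_p(x)} = 3^{-4} = 1/81.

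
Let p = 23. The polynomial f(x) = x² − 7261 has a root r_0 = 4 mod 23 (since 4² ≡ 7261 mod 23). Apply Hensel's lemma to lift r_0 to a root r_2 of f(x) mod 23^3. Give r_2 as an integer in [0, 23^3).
r_2 = 2166 (mod 12167)

Hensel's recurrence: r_{i+1} = r_i − f(r_i)·(f′(r_i))^{-1} mod 23^{i+2}, with f′(x) = 2x. Iterate:
  r_0 = 4 (mod 23)
  r_1 = 50 (mod 529)
  r_2 = 2166 (mod 12167)
Final: r_2 = 2166, and one checks f(r_2) ≡ 0 mod 23^3.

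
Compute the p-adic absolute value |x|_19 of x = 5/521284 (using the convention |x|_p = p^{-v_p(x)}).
|5/521284|_19 = 130321

Step 1 — compute v_19(x) by factoring powers of 19 out of the numerator and denominator: v_19(5/521284) = -4. Step 2 — apply |x|_p = p^{-v_p(x)} = 19^{4} = 130321.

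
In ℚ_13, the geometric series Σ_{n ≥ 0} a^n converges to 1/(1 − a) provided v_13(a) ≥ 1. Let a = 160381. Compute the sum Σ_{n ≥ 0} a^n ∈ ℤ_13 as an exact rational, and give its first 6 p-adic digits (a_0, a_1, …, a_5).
Σ a^n = 1/(1 − a) = -1/160380;  first 6 digits = (1, 0, 0, 8, 5, 0)

v_13(a) = 3 ≥ 1, so the series converges in ℤ_13 to 1/(1 − a) = 1/(1 − 160381) = -1/160380. Expand this rational in ℤ_13: compute digits iteratively via d_i = x_i mod 13, x_{i+1} = (x_i − d_i)/13. The first 6 digits are (1, 0, 0, 8, 5, 0).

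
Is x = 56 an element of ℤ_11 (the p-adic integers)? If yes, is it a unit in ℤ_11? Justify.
x ∈ ℤ_11^× (unit); v_11(x) = 0

ℤ_11 = {x ∈ ℚ_11 : v_11(x) ≥ 0} and ℤ_11^× = {x ∈ ℤ_11 : v_11(x) = 0}. Here v_11(56) = v_11(num) − v_11(den) = 0; compare against these criteria.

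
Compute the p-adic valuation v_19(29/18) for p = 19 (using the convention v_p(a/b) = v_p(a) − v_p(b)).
v_19(29/18) = 0

Factor powers of 19 from the numerator and denominator of the reduced fraction: 29 = 19^0 · 29 and 18 = 19^0 · 18. Apply v_p(a/b) = v_p(a) − v_p(b): v_19(29/18) = 0 − 0 = 0.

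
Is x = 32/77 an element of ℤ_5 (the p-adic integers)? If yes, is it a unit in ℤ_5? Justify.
x ∈ ℤ_5^× (unit); v_5(x) = 0

ℤ_5 = {x ∈ ℚ_5 : v_5(x) ≥ 0} and ℤ_5^× = {x ∈ ℤ_5 : v_5(x) = 0}. Here v_5(32/77) = v_5(num) − v_5(den) = 0; compare against these criteria.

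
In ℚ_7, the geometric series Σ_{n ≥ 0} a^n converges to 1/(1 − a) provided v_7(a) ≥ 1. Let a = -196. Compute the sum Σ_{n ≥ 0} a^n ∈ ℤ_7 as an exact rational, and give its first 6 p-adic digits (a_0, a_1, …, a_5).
Σ a^n = 1/(1 − a) = 1/197;  first 6 digits = (1, 0, 3, 6, 1, 2)

v_7(a) = 2 ≥ 1, so the series converges in ℤ_7 to 1/(1 − a) = 1/(1 − (-196)) = 1/197. Expand this rational in ℤ_7: compute digits iteratively via d_i = x_i mod 7, x_{i+1} = (x_i − d_i)/7. The first 6 digits are (1, 0, 3, 6, 1, 2).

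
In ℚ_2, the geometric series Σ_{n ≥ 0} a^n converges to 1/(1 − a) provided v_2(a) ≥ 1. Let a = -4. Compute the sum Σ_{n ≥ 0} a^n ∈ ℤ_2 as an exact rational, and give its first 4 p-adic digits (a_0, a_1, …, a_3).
Σ a^n = 1/(1 − a) = 1/5;  first 4 digits = (1, 0, 1, 1)

v_2(a) = 2 ≥ 1, so the series converges in ℤ_2 to 1/(1 − a) = 1/(1 − (-4)) = 1/5. Expand this rational in ℤ_2: compute digits iteratively via d_i = x_i mod 2, x_{i+1} = (x_i − d_i)/2. The first 4 digits are (1, 0, 1, 1).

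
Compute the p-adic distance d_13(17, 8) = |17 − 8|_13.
d_13(17, 8) = 1

Step 1 — x − y = 17 − 8 = 9. Step 2 — v_13(9) = 0 (factor: 9 = (13^0 · 9); the sign does not affect v_p). Step 3 — |x − y|_13 = 13^{0} = 1.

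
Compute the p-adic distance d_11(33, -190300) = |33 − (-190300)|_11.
d_11(33, -190300) = 1/14641

Step 1 — x − y = 33 − (-190300) = 190333. Step 2 — v_11(190333) = 4 (factor: 190333 = (11^4 · 13); the sign does not affect v_p). Step 3 — |x − y|_11 = 11^{-4} = 1/14641.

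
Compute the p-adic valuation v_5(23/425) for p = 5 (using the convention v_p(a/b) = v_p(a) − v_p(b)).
v_5(23/425) = -2

Factor powers of 5 from the numerator and denominator of the reduced fraction: 23 = 5^0 · 23 and 425 = 5^2 · 17. Apply v_p(a/b) = v_p(a) − v_p(b): v_5(23/425) = 0 − 2 = -2.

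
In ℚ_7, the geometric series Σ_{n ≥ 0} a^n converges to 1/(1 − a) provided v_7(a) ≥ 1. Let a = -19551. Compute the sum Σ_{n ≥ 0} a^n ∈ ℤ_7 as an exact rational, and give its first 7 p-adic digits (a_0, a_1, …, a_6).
Σ a^n = 1/(1 − a) = 1/19552;  first 7 digits = (1, 0, 0, 6, 5, 5, 0)

v_7(a) = 3 ≥ 1, so the series converges in ℤ_7 to 1/(1 − a) = 1/(1 − (-19551)) = 1/19552. Expand this rational in ℤ_7: compute digits iteratively via d_i = x_i mod 7, x_{i+1} = (x_i − d_i)/7. The first 7 digits are (1, 0, 0, 6, 5, 5, 0).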